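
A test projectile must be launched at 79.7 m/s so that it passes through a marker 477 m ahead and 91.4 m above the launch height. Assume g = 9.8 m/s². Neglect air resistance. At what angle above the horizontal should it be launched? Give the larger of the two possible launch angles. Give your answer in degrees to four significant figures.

62.60°

Trajectory: y = x tanθ − g x² (1 + tan²θ)/(2v₀²). With x = 477, y = 91.4, v₀ = 79.7, g = 9.80:
175.5 tan²θ − 477 tanθ + (266.9) = 0.
tanθ = [477 ± √(477² − 4 × 175.5 × (266.9))] / (2 × 175.5) = (477 ± 200.3) / 351.0, giving tanθ = 0.7881 or 1.930.
θ = 38.24° or 62.60°; the larger is 62.60°.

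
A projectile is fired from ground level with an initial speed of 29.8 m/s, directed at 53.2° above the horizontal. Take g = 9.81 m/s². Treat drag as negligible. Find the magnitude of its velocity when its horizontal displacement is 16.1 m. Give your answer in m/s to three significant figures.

Resolve: vₓ = 29.80 cos 53.2° = 17.85 m/s and v_y0 = 29.80 sin 53.2° = 23.86 m/s.
x = vₓ t ⇒ t = 16.1/17.85 = 0.9019 s.
Vertical velocity there: v_y = v_y0 − g t = 23.86 − 9.81 × 0.9019 = 15.01 m/s.
Speed: √(vₓ² + v_y²) = √(17.85² + 15.01²) = 23.33 m/s.

23.3 m/s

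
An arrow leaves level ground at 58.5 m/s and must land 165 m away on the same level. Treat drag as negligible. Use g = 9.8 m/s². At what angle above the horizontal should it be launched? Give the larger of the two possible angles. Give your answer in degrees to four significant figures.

R = v₀² sin 2θ / g gives sin 2θ = gR/v₀² = 9.80·165/58.5² = 0.4725.
2θ = 28.20° or 180° − 28.20° = 151.8°, so θ = 14.10° or 75.90°.
The larger angle is 75.90°.

75.90°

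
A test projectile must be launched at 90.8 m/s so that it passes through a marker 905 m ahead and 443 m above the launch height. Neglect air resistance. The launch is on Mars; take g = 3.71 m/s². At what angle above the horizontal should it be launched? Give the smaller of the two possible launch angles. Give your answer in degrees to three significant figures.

Trajectory: y = x tanθ − g x² (1 + tan²θ)/(2v₀²). With x = 905, y = 443, v₀ = 90.8, g = 3.71:
184.3 tan²θ − 905 tanθ + (627.3) = 0.
tanθ = [905 ± √(905² − 4 × 184.3 × (627.3))] / (2 × 184.3) = (905 ± 597.2) / 368.6, giving tanθ = 0.8351 or 4.076.
θ = 39.87° or 76.22°; the smaller is 39.87°.

39.9°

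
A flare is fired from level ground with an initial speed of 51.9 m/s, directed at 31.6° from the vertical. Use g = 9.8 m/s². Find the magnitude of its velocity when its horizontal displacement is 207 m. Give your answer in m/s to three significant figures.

Resolve: vₓ = 51.90 sin 31.6° = 27.19 m/s and v_y0 = 51.90 cos 31.6° = 44.20 m/s.
At x = 207 m, t = x/vₓ = 207/27.19 = 7.612 s.
Vertical velocity there: v_y = v_y0 − g t = 44.20 − 9.80 × 7.612 = −30.39 m/s.
Speed: √(vₓ² + v_y²) = √(27.19² + 30.39²) = 40.78 m/s.

40.8 m/s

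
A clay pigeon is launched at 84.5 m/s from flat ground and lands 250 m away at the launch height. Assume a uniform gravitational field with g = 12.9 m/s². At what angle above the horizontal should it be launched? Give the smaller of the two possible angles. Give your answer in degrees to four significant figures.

13.43°

From R = (v₀²/g) sin 2θ: sin 2θ = 12.9 × 250 / 7140.2 = 0.4517.
2θ = 26.85° or 180° − 26.85° = 153.1°, so θ = 13.43° or 76.57°.
The smaller angle is 13.43°.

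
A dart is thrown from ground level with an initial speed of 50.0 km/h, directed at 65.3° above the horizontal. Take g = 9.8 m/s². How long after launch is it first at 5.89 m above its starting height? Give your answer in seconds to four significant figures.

0.6124 s

Convert: 50.0 km/h = 50.0/3.6 = 13.89 m/s.
Resolve: vₓ = 13.89 cos 65.3° = 5.804 m/s and v_y0 = 13.89 sin 65.3° = 12.62 m/s.
Require v_y0 t − ½ g t² = 5.89, i.e. 4.900 t² − 12.62 t + 5.89 = 0.
Quadratic formula: t = (12.62 ± √43.774) / 9.80 = (12.62 ± 6.616) / 9.80 → t = 0.6124 s or 1.963 s.
The first (ascending) time is 0.6124 s.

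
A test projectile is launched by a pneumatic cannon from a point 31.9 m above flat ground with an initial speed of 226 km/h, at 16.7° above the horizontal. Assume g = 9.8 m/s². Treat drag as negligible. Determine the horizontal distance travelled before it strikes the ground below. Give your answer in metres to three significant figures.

Convert: 226 km/h = 226/3.6 = 62.78 m/s.
Resolve: vₓ = 62.78 cos 16.7° = 60.13 m/s and v_y0 = 62.78 sin 16.7° = 18.04 m/s.
With up positive and y = 0 at the ground: y(t) = 31.9 + (18.04) t − 4.900 t². Setting y = 0 and taking the positive root: t = [18.04 + √(18.04² + 2·9.80·31.9)] / 9.80 = (18.04 + 30.83) / 9.80 = 4.987 s.
Horizontal distance: R = vₓ t = 60.13 × 4.987 = 299.9 m.

300 m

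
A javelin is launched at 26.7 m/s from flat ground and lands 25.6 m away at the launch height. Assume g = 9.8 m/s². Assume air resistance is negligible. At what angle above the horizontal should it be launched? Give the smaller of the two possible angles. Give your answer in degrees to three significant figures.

10.3°

Level-ground range R = v₀² sin(2θ)/g ⇒ sin(2θ) = gR/v₀² = 9.80 × 25.6 / 26.7² = 0.3519.
2θ = 20.60° or 180° − 20.60° = 159.4°, so θ = 10.30° or 79.70°.
The smaller angle is 10.30°.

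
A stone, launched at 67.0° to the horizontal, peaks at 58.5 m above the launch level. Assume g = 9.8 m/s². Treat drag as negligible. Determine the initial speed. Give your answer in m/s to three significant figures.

36.8 m/s

At the peak v_y = 0, so v_y0 = √(2gH) = √(2 × 9.80 × 58.5) = 33.86 m/s.
v_y0 = v₀ sin θ ⇒ v₀ = 33.86 / sin 67.0° = 36.79 m/s.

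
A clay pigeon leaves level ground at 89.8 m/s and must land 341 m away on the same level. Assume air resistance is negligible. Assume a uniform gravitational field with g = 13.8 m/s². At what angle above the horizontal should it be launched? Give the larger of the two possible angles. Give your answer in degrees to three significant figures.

72.1°

R = v₀² sin 2θ / g gives sin 2θ = gR/v₀² = 13.8·341/89.8² = 0.5836.
2θ = 35.70° or 180° − 35.70° = 144.3°, so θ = 17.85° or 72.15°.
The larger angle is 72.15°.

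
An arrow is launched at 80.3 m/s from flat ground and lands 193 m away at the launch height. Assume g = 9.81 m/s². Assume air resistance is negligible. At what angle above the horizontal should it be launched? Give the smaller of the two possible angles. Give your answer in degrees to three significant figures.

8.54°

R = v₀² sin 2θ / g gives sin 2θ = gR/v₀² = 9.81·193/80.3² = 0.2936.
2θ = 17.08° or 180° − 17.08° = 162.9°, so θ = 8.538° or 81.46°.
The smaller angle is 8.538°.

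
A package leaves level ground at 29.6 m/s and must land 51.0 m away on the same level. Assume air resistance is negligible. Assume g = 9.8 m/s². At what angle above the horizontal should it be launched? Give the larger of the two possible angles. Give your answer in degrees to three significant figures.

72.6°

R = v₀² sin 2θ / g gives sin 2θ = gR/v₀² = 9.80·51.0/29.6² = 0.5704.
2θ = 34.78° or 180° − 34.78° = 145.2°, so θ = 17.39° or 72.61°.
The larger angle is 72.61°.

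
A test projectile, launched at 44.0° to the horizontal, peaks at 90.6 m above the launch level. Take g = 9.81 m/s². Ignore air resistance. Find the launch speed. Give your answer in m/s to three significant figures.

60.7 m/s

At the peak v_y = 0, so v_y0 = √(2gH) = √(2 × 9.81 × 90.6) = 42.16 m/s.
v_y0 = v₀ sin θ ⇒ v₀ = 42.16 / sin 44.0° = 60.69 m/s.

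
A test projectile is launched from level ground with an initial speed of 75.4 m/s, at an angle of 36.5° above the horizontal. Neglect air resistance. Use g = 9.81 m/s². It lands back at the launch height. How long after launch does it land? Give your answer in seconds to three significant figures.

9.14 s

Horizontal component vₓ = 75.40 cos 36.5° = 60.61 m/s; vertical v_y0 = 75.40 sin 36.5° = 44.85 m/s.
Time of flight on level ground: T = 2 v_y0 / g = 2 × 44.85 / 9.81 = 9.144 s.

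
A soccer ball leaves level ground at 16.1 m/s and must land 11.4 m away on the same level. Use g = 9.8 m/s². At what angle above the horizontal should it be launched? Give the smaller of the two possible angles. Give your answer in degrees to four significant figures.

12.77°

R = v₀² sin 2θ / g gives sin 2θ = gR/v₀² = 9.80·11.4/16.1² = 0.4310.
2θ = 25.53° or 180° − 25.53° = 154.5°, so θ = 12.77° or 77.23°.
The smaller angle is 12.77°.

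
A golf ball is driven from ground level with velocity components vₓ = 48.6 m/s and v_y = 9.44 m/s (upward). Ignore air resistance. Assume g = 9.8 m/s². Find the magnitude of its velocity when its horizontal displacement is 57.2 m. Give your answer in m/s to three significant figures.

Time to reach x = 57.2 m: t = x/vₓ = 57.2/48.60 = 1.177 s.
Vertical velocity there: v_y = v_y0 − g t = 9.440 − 9.80 × 1.177 = −2.094 m/s.
Speed: √(vₓ² + v_y²) = √(48.60² + 2.094²) = 48.65 m/s.

48.6 m/s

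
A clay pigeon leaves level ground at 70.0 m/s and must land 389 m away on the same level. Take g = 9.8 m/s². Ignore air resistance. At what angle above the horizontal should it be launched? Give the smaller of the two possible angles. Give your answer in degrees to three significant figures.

From R = (v₀²/g) sin 2θ: sin 2θ = 9.80 × 389 / 4900.0 = 0.7780.
2θ = 51.08° or 180° − 51.08° = 128.9°, so θ = 25.54° or 64.46°.
The smaller angle is 25.54°.

25.5°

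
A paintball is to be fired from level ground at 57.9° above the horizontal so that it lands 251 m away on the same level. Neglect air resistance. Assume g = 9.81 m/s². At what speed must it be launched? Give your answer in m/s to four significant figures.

52.30 m/s

From R = (v₀² / g) sin 2θ: v₀ = √(gR / sin 2θ).
v₀ = √(9.81 × 251 / sin 115.8°) = √(2462 / 0.9003) = √2734.9 = 52.30 m/s.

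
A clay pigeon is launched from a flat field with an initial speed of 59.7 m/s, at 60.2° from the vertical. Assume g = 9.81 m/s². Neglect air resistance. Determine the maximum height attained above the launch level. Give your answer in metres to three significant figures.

44.9 m

vₓ = 59.70 sin 60.2° = 51.81 m/s; v_y0 = 59.70 cos 60.2° = 29.67 m/s.
Peak height H = v_y0² / (2g) = 880.27 / 19.62 = 44.87 m.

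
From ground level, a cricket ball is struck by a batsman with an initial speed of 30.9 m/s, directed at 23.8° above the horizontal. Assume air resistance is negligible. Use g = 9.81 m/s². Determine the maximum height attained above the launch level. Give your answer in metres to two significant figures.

7.9 m

Resolve: vₓ = 30.90 cos 23.8° = 28.27 m/s and v_y0 = 30.90 sin 23.8° = 12.47 m/s.
At the apex v_y = 0, so H = v_y0²/(2g) = 12.47²/19.62 = 7.925 m.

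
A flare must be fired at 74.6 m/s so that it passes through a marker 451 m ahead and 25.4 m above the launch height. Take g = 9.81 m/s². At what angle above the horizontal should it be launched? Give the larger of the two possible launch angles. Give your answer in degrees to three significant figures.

Trajectory: y = x tanθ − g x² (1 + tan²θ)/(2v₀²). With x = 451, y = 25.4, v₀ = 74.6, g = 9.81:
179.3 tan²θ − 451 tanθ + (204.7) = 0.
tanθ = [451 ± √(451² − 4 × 179.3 × (204.7))] / (2 × 179.3) = (451 ± 238.0) / 358.5, giving tanθ = 0.5941 or 1.922.
θ = 30.72° or 62.51°; the larger is 62.51°.

62.5°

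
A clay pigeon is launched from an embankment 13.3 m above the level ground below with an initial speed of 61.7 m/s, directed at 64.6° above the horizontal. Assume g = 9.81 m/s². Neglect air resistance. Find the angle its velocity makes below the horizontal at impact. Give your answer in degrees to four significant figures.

65.48°

Horizontal component vₓ = 61.70 cos 64.6° = 26.47 m/s; vertical v_y0 = 61.70 sin 64.6° = 55.74 m/s.
With up positive and y = 0 at the ground: y(t) = 13.3 + (55.74) t − 4.905 t². Setting y = 0 and taking the positive root: t = [55.74 + √(55.74² + 2·9.81·13.3)] / 9.81 = (55.74 + 58.03) / 9.81 = 11.60 s.
At impact: v_y = v_y0 − g t = −58.03 m/s; vₓ = 26.47 m/s.
Angle below horizontal: arctan(|v_y|/vₓ) = arctan(58.03/26.47) = 65.48°.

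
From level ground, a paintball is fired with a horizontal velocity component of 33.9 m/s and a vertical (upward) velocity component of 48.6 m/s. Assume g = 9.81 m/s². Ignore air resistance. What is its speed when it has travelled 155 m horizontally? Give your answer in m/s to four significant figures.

x = vₓ t ⇒ t = 155/33.90 = 4.572 s.
Vertical velocity there: v_y = v_y0 − g t = 48.60 − 9.81 × 4.572 = 3.746 m/s.
Speed: √(vₓ² + v_y²) = √(33.90² + 3.746²) = 34.11 m/s.

34.11 m/s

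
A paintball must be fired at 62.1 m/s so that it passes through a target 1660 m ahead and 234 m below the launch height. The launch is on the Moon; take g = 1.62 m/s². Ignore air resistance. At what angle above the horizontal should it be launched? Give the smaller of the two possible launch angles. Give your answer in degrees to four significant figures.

Trajectory: y = x tanθ − g x² (1 + tan²θ)/(2v₀²). With x = 1660, y = −234, v₀ = 62.1, g = 1.62:
578.8 tan²θ − 1660 tanθ + (344.8) = 0.
tanθ = [1660 ± √(1660² − 4 × 578.8 × (344.8))] / (2 × 578.8) = (1660 ± 1399) / 1158, giving tanθ = 0.2254 or 2.643.
θ = 12.70° or 69.27°; the smaller is 12.70°.

12.70°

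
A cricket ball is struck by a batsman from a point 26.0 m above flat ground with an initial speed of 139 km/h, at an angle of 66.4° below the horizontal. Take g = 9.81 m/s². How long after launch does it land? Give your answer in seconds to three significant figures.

Convert: 139 km/h = 139/3.6 = 38.61 m/s.
Components: vₓ = 38.61 cos 66.4° = 15.46 m/s, v_y0 = −35.38 m/s (downward).
Vertical motion (up positive, ground at y = 0): 4.905 t² − (−35.38) t − 26.0 = 0, so t = (−35.38 + √(35.38² + 2·9.81·26.0)) / 9.81 = (−35.38 + 41.98) / 9.81 = 0.6722 s.

0.672 s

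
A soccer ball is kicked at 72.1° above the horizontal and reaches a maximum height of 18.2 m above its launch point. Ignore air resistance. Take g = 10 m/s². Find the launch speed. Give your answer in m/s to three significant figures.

At the peak v_y = 0, so v_y0 = √(2gH) = √(2 × 10.0 × 18.2) = 19.08 m/s.
v_y0 = v₀ sin θ ⇒ v₀ = 19.08 / sin 72.1° = 20.05 m/s.

20.0 m/s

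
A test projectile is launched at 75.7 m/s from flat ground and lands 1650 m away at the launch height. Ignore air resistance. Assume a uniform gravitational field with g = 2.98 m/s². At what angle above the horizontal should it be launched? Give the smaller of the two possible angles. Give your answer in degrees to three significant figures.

Level-ground range R = v₀² sin(2θ)/g ⇒ sin(2θ) = gR/v₀² = 2.98 × 1650 / 75.7² = 0.8580.
2θ = 59.10° or 180° − 59.10° = 120.9°, so θ = 29.55° or 60.45°.
The smaller angle is 29.55°.

29.5°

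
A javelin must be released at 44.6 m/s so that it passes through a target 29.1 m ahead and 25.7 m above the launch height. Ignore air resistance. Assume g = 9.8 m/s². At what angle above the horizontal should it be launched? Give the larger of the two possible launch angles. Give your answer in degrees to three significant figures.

Trajectory: y = x tanθ − g x² (1 + tan²θ)/(2v₀²). With x = 29.1, y = 25.7, v₀ = 44.6, g = 9.80:
2.086 tan²θ − 29.1 tanθ + (27.79) = 0.
tanθ = [29.1 ± √(29.1² − 4 × 2.086 × (27.79))] / (2 × 2.086) = (29.1 ± 24.80) / 4.172, giving tanθ = 1.031 or 12.92.
θ = 45.88° or 85.57°; the larger is 85.57°.

85.6°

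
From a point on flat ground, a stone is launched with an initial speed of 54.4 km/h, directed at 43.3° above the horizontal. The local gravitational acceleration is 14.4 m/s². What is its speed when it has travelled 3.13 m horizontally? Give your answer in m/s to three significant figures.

Convert: 54.4 km/h = 54.4/3.6 = 15.11 m/s.
Resolve: vₓ = 15.11 cos 43.3° = 11.00 m/s and v_y0 = 15.11 sin 43.3° = 10.36 m/s.
Time to reach x = 3.13 m: t = x/vₓ = 3.13/11.00 = 0.2846 s.
Vertical velocity there: v_y = v_y0 − g t = 10.36 − 14.4 × 0.2846 = 6.265 m/s.
Speed: √(vₓ² + v_y²) = √(11.00² + 6.265²) = 12.66 m/s.

12.7 m/s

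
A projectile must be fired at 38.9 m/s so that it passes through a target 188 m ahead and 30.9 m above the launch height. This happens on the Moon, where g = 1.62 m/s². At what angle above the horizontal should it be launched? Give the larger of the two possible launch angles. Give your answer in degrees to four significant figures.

Trajectory: y = x tanθ − g x² (1 + tan²θ)/(2v₀²). With x = 188, y = 30.9, v₀ = 38.9, g = 1.62:
18.92 tan²θ − 188 tanθ + (49.82) = 0.
tanθ = [188 ± √(188² − 4 × 18.92 × (49.82))] / (2 × 18.92) = (188 ± 177.7) / 37.84, giving tanθ = 0.2725 or 9.665.
θ = 15.24° or 84.09°; the larger is 84.09°.

84.09°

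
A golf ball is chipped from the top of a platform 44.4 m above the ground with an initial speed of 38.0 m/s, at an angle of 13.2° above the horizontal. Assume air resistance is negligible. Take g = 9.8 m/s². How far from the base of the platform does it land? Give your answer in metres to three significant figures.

Components: vₓ = 38.00 cos 13.2° = 37.00 m/s, v_y0 = 38.00 sin 13.2° = 8.677 m/s.
Vertical motion (up positive, ground at y = 0): 4.900 t² − (8.677) t − 44.4 = 0, so t = (8.677 + √(8.677² + 2·9.80·44.4)) / 9.80 = (8.677 + 30.75) / 9.80 = 4.023 s.
Horizontal distance: R = vₓ t = 37.00 × 4.023 = 148.8 m.

149 m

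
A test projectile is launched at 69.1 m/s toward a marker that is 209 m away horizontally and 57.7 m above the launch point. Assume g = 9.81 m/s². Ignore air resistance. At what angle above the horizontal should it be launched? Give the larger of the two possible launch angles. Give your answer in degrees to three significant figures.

76.3°

Trajectory: y = x tanθ − g x² (1 + tan²θ)/(2v₀²). With x = 209, y = 57.7, v₀ = 69.1, g = 9.81:
44.87 tan²θ − 209 tanθ + (102.6) = 0.
tanθ = [209 ± √(209² − 4 × 44.87 × (102.6))] / (2 × 44.87) = (209 ± 159.0) / 89.74, giving tanθ = 0.5575 or 4.100.
θ = 29.14° or 76.29°; the larger is 76.29°.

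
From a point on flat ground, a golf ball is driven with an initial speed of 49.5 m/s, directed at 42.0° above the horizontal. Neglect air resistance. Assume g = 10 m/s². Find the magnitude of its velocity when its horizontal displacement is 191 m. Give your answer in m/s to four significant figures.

41.31 m/s

vₓ = 49.50 cos 42.0° = 36.79 m/s; v_y0 = 49.50 sin 42.0° = 33.12 m/s.
x = vₓ t ⇒ t = 191/36.79 = 5.192 s.
Vertical velocity there: v_y = v_y0 − g t = 33.12 − 10.0 × 5.192 = −18.80 m/s.
Speed: √(vₓ² + v_y²) = √(36.79² + 18.80²) = 41.31 m/s.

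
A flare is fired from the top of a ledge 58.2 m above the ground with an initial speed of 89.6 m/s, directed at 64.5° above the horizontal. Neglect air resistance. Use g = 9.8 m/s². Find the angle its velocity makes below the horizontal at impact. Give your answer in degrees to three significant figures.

Resolve: vₓ = 89.60 cos 64.5° = 38.57 m/s and v_y0 = 89.60 sin 64.5° = 80.87 m/s.
The projectile lands when y = 58.2 + (80.87) t − ½·9.80·t² = 0. Positive root: t = (80.87 + √(80.87² + 2·9.80·58.2)) / 9.80 = (80.87 + 87.64) / 9.80 = 17.20 s.
At impact: v_y = v_y0 − g t = −87.64 m/s; vₓ = 38.57 m/s.
Angle below horizontal: arctan(|v_y|/vₓ) = arctan(87.64/38.57) = 66.24°.

66.2°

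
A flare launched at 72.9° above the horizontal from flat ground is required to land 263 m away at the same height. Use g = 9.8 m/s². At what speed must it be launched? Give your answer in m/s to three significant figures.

67.7 m/s

Level-ground range: R = v₀² sin(2θ)/g, so v₀ = √(gR / sin 2θ).
v₀ = √(9.80 × 263 / sin 145.8°) = √(2577 / 0.5621) = √4585.4 = 67.72 m/s.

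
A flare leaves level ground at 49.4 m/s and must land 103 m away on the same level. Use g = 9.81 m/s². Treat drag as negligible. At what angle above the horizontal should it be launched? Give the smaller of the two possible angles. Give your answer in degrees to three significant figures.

12.2°

R = v₀² sin 2θ / g gives sin 2θ = gR/v₀² = 9.81·103/49.4² = 0.4140.
2θ = 24.46° or 180° − 24.46° = 155.5°, so θ = 12.23° or 77.77°.
The smaller angle is 12.23°.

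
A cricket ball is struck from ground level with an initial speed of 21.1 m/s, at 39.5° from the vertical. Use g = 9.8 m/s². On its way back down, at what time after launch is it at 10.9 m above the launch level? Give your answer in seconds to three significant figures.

vₓ = 21.10 sin 39.5° = 13.42 m/s; v_y0 = 21.10 cos 39.5° = 16.28 m/s.
Set y = v_y0 t − ½ g t² = 10.9: 4.900 t² − 16.28 t + 10.9 = 0.
Quadratic formula: t = (16.28 ± √51.440) / 9.80 = (16.28 ± 7.172) / 9.80 → t = 0.9295 s or 2.393 s.
The descending-branch root is 2.393 s.

2.39 s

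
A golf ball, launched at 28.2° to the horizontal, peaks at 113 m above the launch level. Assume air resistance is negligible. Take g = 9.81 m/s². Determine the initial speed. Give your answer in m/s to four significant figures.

At the peak v_y = 0, so v_y0 = √(2gH) = √(2 × 9.81 × 113) = 47.09 m/s.
v_y0 = v₀ sin θ ⇒ v₀ = 47.09 / sin 28.2° = 99.64 m/s.

99.64 m/s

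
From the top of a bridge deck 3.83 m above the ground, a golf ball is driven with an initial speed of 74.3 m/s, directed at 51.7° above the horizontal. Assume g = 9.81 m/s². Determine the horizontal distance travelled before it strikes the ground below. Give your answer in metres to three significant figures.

Components: vₓ = 74.30 cos 51.7° = 46.05 m/s, v_y0 = 74.30 sin 51.7° = 58.31 m/s.
With up positive and y = 0 at the ground: y(t) = 3.83 + (58.31) t − 4.905 t². Setting y = 0 and taking the positive root: t = [58.31 + √(58.31² + 2·9.81·3.83)] / 9.81 = (58.31 + 58.95) / 9.81 = 11.95 s.
Horizontal distance: R = vₓ t = 46.05 × 11.95 = 550.4 m.

550 m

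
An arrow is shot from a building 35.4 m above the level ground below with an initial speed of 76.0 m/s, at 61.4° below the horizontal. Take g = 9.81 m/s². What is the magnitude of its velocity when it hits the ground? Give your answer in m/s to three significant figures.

Components: vₓ = 76.00 cos 61.4° = 36.38 m/s, v_y0 = −66.73 m/s (downward).
Vertical motion (up positive, ground at y = 0): 4.905 t² − (−66.73) t − 35.4 = 0, so t = (−66.73 + √(66.73² + 2·9.81·35.4)) / 9.81 = (−66.73 + 71.74) / 9.81 = 0.5113 s.
Vertical velocity at impact: v_y = v_y0 − g t = −66.73 − 9.81 × 0.5113 = −71.74 m/s.
Speed: |v| = √(vₓ² + v_y²) = √(36.38² + 71.74²) = 80.44 m/s.

80.4 m/s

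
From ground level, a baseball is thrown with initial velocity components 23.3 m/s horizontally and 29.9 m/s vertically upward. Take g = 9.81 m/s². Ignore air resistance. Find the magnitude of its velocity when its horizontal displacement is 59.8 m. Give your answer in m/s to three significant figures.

At x = 59.8 m, t = x/vₓ = 59.8/23.30 = 2.567 s.
Vertical velocity there: v_y = v_y0 − g t = 29.90 − 9.81 × 2.567 = 4.722 m/s.
Speed: √(vₓ² + v_y²) = √(23.30² + 4.722²) = 23.77 m/s.

23.8 m/s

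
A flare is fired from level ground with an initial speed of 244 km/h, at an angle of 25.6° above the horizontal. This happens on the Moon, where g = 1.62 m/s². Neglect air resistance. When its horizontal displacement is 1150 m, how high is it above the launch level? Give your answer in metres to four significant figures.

Convert: 244 km/h = 244/3.6 = 67.78 m/s.
Resolve: vₓ = 67.78 cos 25.6° = 61.12 m/s and v_y0 = 67.78 sin 25.6° = 29.29 m/s.
At x = 1150 m, t = x/vₓ = 1150/61.12 = 18.81 s.
Height: y = v_y0 t − ½ g t² = 29.29 × 18.81 − 0.8100 × 18.81² = 551.0 − 286.7 = 264.3 m.

264.3 m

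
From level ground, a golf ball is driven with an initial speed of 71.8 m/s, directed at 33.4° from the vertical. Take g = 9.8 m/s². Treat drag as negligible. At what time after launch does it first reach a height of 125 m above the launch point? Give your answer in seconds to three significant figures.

2.67 s

Horizontal component vₓ = 71.80 sin 33.4° = 39.52 m/s; vertical v_y0 = 71.80 cos 33.4° = 59.94 m/s.
Set y = v_y0 t − ½ g t² = 125: 4.900 t² − 59.94 t + 125 = 0.
t = [59.94 ± √(59.94² − 2·9.80·125)] / 9.80 = (59.94 ± 33.81) / 9.80, so t = 2.667 s or t = 9.566 s.
The first (ascending) time is 2.667 s.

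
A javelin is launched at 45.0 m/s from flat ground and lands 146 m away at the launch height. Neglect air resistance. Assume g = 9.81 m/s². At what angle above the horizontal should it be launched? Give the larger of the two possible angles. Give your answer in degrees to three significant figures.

Level-ground range R = v₀² sin(2θ)/g ⇒ sin(2θ) = gR/v₀² = 9.81 × 146 / 45.0² = 0.7073.
2θ = 45.01° or 180° − 45.01° = 135.0°, so θ = 22.51° or 67.49°.
The larger angle is 67.49°.

67.5°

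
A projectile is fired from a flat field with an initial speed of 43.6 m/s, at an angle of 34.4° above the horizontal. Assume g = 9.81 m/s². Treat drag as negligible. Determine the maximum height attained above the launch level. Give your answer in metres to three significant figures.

Components: vₓ = 43.60 cos 34.4° = 35.97 m/s, v_y0 = 43.60 sin 34.4° = 24.63 m/s.
At the apex v_y = 0, so H = v_y0²/(2g) = 24.63²/19.62 = 30.93 m.

30.9 m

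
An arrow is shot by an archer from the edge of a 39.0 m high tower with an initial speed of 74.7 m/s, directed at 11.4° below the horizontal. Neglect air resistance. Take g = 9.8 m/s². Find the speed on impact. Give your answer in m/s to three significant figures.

vₓ = 74.70 cos 11.4° = 73.23 m/s; v_y0 = −14.77 m/s (downward).
Vertical motion (up positive, ground at y = 0): 4.900 t² − (−14.77) t − 39.0 = 0, so t = (−14.77 + √(14.77² + 2·9.80·39.0)) / 9.80 = (−14.77 + 31.34) / 9.80 = 1.692 s.
Vertical velocity at impact: v_y = v_y0 − g t = −14.77 − 9.80 × 1.692 = −31.34 m/s.
Speed: |v| = √(vₓ² + v_y²) = √(73.23² + 31.34²) = 79.65 m/s.

79.7 m/s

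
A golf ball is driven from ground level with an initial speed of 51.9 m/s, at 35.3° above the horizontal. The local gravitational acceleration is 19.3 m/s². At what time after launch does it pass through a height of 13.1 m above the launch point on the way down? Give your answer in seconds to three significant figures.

2.58 s

vₓ = 51.90 cos 35.3° = 42.36 m/s; v_y0 = 51.90 sin 35.3° = 29.99 m/s.
Require v_y0 t − ½ g t² = 13.1, i.e. 9.650 t² − 29.99 t + 13.1 = 0.
Quadratic formula: t = (29.99 ± √393.79) / 19.3 = (29.99 ± 19.84) / 19.3 → t = 0.5257 s or 2.582 s.
The descending-branch root is 2.582 s.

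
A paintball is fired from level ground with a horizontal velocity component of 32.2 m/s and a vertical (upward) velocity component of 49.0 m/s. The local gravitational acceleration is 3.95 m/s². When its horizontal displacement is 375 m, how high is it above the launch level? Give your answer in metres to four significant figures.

302.8 m

At x = 375 m, t = x/vₓ = 375/32.20 = 11.65 s.
Height: y = v_y0 t − ½ g t² = 49.00 × 11.65 − 1.975 × 11.65² = 570.7 − 267.9 = 302.8 m.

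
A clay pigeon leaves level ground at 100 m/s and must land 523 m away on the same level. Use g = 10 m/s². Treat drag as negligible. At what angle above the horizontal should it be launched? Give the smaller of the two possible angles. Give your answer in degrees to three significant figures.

15.8°

Level-ground range R = v₀² sin(2θ)/g ⇒ sin(2θ) = gR/v₀² = 10.0 × 523 / 100² = 0.5230.
2θ = 31.53° or 180° − 31.53° = 148.5°, so θ = 15.77° or 74.23°.
The smaller angle is 15.77°.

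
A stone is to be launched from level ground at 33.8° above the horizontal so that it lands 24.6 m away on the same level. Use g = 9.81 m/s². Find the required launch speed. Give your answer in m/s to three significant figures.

16.2 m/s

Level-ground range: R = v₀² sin(2θ)/g, so v₀ = √(gR / sin 2θ).
v₀ = √(9.81 × 24.6 / sin 67.60°) = √(241.3 / 0.9245) = √261.02 = 16.16 m/s.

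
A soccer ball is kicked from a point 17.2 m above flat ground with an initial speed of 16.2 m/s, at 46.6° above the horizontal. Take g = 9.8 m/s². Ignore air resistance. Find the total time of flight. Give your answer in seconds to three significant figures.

3.43 s

vₓ = 16.20 cos 46.6° = 11.13 m/s; v_y0 = 16.20 sin 46.6° = 11.77 m/s.
The projectile lands when y = 17.2 + (11.77) t − ½·9.80·t² = 0. Positive root: t = (11.77 + √(11.77² + 2·9.80·17.2)) / 9.80 = (11.77 + 21.81) / 9.80 = 3.427 s.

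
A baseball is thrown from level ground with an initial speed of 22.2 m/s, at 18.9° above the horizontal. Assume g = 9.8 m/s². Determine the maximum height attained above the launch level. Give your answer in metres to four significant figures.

2.638 m

Horizontal component vₓ = 22.20 cos 18.9° = 21.00 m/s; vertical v_y0 = 22.20 sin 18.9° = 7.191 m/s.
Peak height H = v_y0² / (2g) = 51.710 / 19.60 = 2.638 m.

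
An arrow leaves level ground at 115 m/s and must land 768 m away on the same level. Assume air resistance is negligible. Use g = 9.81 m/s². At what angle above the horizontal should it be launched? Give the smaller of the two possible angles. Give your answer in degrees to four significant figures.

Level-ground range R = v₀² sin(2θ)/g ⇒ sin(2θ) = gR/v₀² = 9.81 × 768 / 115² = 0.5697.
2θ = 34.73° or 180° − 34.73° = 145.3°, so θ = 17.36° or 72.64°.
The smaller angle is 17.36°.

17.36°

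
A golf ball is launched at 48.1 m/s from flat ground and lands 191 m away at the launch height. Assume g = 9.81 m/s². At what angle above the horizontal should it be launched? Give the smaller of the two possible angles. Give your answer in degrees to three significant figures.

27.0°

R = v₀² sin 2θ / g gives sin 2θ = gR/v₀² = 9.81·191/48.1² = 0.8099.
2θ = 54.08° or 180° − 54.08° = 125.9°, so θ = 27.04° or 62.96°.
The smaller angle is 27.04°.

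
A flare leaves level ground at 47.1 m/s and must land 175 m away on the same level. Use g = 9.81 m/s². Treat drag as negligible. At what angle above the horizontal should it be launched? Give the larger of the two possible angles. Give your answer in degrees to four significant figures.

Level-ground range R = v₀² sin(2θ)/g ⇒ sin(2θ) = gR/v₀² = 9.81 × 175 / 47.1² = 0.7739.
2θ = 50.70° or 180° − 50.70° = 129.3°, so θ = 25.35° or 64.65°.
The larger angle is 64.65°.

64.65°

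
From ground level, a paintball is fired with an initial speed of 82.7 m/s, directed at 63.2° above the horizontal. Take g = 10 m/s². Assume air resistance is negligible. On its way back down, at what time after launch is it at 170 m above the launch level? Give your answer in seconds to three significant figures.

11.9 s

Resolve: vₓ = 82.70 cos 63.2° = 37.29 m/s and v_y0 = 82.70 sin 63.2° = 73.82 m/s.
Height y(t) = 73.82 t − 5.000 t² = 170 gives 5.000 t² − 73.82 t + 170 = 0.
Quadratic formula: t = (73.82 ± √2048.9) / 10.0 = (73.82 ± 45.27) / 10.0 → t = 2.855 s or 11.91 s.
The descending-branch root is 11.91 s.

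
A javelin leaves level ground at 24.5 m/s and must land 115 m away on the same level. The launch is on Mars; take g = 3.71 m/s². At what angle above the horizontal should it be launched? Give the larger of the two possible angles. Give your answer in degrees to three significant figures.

67.4°

Level-ground range R = v₀² sin(2θ)/g ⇒ sin(2θ) = gR/v₀² = 3.71 × 115 / 24.5² = 0.7108.
2θ = 45.30° or 180° − 45.30° = 134.7°, so θ = 22.65° or 67.35°.
The larger angle is 67.35°.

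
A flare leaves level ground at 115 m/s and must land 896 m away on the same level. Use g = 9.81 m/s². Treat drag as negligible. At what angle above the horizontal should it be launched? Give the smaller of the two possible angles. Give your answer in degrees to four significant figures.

From R = (v₀²/g) sin 2θ: sin 2θ = 9.81 × 896 / 13225 = 0.6646.
2θ = 41.65° or 180° − 41.65° = 138.3°, so θ = 20.83° or 69.17°.
The smaller angle is 20.83°.

20.83°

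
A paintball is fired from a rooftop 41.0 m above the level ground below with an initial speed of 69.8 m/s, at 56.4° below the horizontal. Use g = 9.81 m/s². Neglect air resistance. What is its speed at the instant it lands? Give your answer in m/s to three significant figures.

75.3 m/s

vₓ = 69.80 cos 56.4° = 38.63 m/s; v_y0 = −58.14 m/s (downward).
With up positive and y = 0 at the ground: y(t) = 41.0 + (−58.14) t − 4.905 t². Setting y = 0 and taking the positive root: t = [−58.14 + √(58.14² + 2·9.81·41.0)] / 9.81 = (−58.14 + 64.69) / 9.81 = 0.6676 s.
Vertical velocity at impact: v_y = v_y0 − g t = −58.14 − 9.81 × 0.6676 = −64.69 m/s.
Speed: |v| = √(vₓ² + v_y²) = √(38.63² + 64.69²) = 75.34 m/s.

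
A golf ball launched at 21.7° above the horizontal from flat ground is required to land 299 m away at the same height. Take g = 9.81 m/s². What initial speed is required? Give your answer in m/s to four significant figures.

From R = (v₀² / g) sin 2θ: v₀ = √(gR / sin 2θ).
v₀ = √(9.81 × 299 / sin 43.40°) = √(2933 / 0.6871) = √4269.0 = 65.34 m/s.

65.34 m/s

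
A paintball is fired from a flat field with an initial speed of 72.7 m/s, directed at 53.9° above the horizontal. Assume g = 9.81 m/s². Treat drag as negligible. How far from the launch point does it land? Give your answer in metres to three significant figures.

513 m

Components: vₓ = 72.70 cos 53.9° = 42.83 m/s, v_y0 = 72.70 sin 53.9° = 58.74 m/s.
Time aloft: T = 2 v_y0 / g = 2 × 58.74 / 9.81 = 11.98 s.
Range: R = vₓ T = 42.83 × 11.98 = 513.0 m.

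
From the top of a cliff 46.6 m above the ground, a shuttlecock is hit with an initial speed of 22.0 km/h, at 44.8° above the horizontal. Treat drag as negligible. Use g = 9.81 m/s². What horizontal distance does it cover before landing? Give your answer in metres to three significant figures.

15.4 m

Convert: 22.0 km/h = 22.0/3.6 = 6.111 m/s.
vₓ = 6.111 cos 44.8° = 4.336 m/s; v_y0 = 6.111 sin 44.8° = 4.306 m/s.
The projectile lands when y = 46.6 + (4.306) t − ½·9.81·t² = 0. Positive root: t = (4.306 + √(4.306² + 2·9.81·46.6)) / 9.81 = (4.306 + 30.54) / 9.81 = 3.552 s.
Horizontal distance: R = vₓ t = 4.336 × 3.552 = 15.40 m.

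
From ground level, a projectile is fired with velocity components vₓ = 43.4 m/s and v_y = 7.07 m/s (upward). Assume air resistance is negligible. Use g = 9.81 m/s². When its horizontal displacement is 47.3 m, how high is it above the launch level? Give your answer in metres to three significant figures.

At x = 47.3 m, t = x/vₓ = 47.3/43.40 = 1.090 s.
Height: y = v_y0 t − ½ g t² = 7.070 × 1.090 − 4.905 × 1.090² = 7.705 − 5.826 = 1.879 m.

1.88 m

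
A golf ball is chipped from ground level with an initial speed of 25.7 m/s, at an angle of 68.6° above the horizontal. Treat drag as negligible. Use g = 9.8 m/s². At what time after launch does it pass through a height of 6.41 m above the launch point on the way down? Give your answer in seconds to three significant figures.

4.60 s

vₓ = 25.70 cos 68.6° = 9.377 m/s; v_y0 = 25.70 sin 68.6° = 23.93 m/s.
Height y(t) = 23.93 t − 4.900 t² = 6.41 gives 4.900 t² − 23.93 t + 6.41 = 0.
Quadratic formula: t = (23.93 ± √446.92) / 9.80 = (23.93 ± 21.14) / 9.80 → t = 0.2845 s or 4.599 s.
The descending-branch root is 4.599 s.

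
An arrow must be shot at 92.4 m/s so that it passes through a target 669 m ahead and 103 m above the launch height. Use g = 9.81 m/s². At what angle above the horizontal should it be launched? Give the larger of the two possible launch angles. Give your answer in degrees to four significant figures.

61.49°

Trajectory: y = x tanθ − g x² (1 + tan²θ)/(2v₀²). With x = 669, y = 103, v₀ = 92.4, g = 9.81:
257.1 tan²θ − 669 tanθ + (360.1) = 0.
tanθ = [669 ± √(669² − 4 × 257.1 × (360.1))] / (2 × 257.1) = (669 ± 277.8) / 514.3, giving tanθ = 0.7607 or 1.841.
θ = 37.26° or 61.49°; the larger is 61.49°.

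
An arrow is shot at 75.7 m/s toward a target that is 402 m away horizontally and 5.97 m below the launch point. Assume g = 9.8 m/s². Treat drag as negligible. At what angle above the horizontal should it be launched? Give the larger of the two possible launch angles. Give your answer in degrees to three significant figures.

Trajectory: y = x tanθ − g x² (1 + tan²θ)/(2v₀²). With x = 402, y = −5.97, v₀ = 75.7, g = 9.80:
138.2 tan²θ − 402 tanθ + (132.2) = 0.
tanθ = [402 ± √(402² − 4 × 138.2 × (132.2))] / (2 × 138.2) = (402 ± 297.5) / 276.4, giving tanθ = 0.3780 or 2.531.
θ = 20.71° or 68.44°; the larger is 68.44°.

68.4°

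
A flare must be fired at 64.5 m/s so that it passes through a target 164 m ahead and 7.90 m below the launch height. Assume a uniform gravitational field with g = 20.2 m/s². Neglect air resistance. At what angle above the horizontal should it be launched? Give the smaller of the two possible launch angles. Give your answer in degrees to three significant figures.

Trajectory: y = x tanθ − g x² (1 + tan²θ)/(2v₀²). With x = 164, y = −7.90, v₀ = 64.5, g = 20.2:
65.30 tan²θ − 164 tanθ + (57.40) = 0.
tanθ = [164 ± √(164² − 4 × 65.30 × (57.40))] / (2 × 65.30) = (164 ± 109.1) / 130.6, giving tanθ = 0.4203 or 2.091.
θ = 22.80° or 64.44°; the smaller is 22.80°.

22.8°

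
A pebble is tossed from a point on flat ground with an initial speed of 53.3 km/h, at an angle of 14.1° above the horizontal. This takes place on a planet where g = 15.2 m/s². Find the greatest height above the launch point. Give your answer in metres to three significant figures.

0.428 m

Convert: 53.3 km/h = 53.3/3.6 = 14.81 m/s.
Horizontal component vₓ = 14.81 cos 14.1° = 14.36 m/s; vertical v_y0 = 14.81 sin 14.1° = 3.607 m/s.
Maximum height: H = v_y0² / (2g) = 3.607² / (2 × 15.2) = 0.4279 m.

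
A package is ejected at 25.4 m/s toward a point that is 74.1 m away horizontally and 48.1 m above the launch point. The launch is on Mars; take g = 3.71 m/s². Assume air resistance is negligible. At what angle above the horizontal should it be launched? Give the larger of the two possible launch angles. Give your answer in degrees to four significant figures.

Trajectory: y = x tanθ − g x² (1 + tan²θ)/(2v₀²). With x = 74.1, y = 48.1, v₀ = 25.4, g = 3.71:
15.79 tan²θ − 74.1 tanθ + (63.89) = 0.
tanθ = [74.1 ± √(74.1² − 4 × 15.79 × (63.89))] / (2 × 15.79) = (74.1 ± 38.16) / 31.57, giving tanθ = 1.138 or 3.555.
θ = 48.70° or 74.29°; the larger is 74.29°.

74.29°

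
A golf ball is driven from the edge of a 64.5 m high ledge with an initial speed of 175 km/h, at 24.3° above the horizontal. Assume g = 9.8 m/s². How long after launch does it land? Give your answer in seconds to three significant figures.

6.20 s

Convert: 175 km/h = 175/3.6 = 48.61 m/s.
Horizontal component vₓ = 48.61 cos 24.3° = 44.30 m/s; vertical v_y0 = 48.61 sin 24.3° = 20.00 m/s.
With up positive and y = 0 at the ground: y(t) = 64.5 + (20.00) t − 4.900 t². Setting y = 0 and taking the positive root: t = [20.00 + √(20.00² + 2·9.80·64.5)] / 9.80 = (20.00 + 40.80) / 9.80 = 6.204 s.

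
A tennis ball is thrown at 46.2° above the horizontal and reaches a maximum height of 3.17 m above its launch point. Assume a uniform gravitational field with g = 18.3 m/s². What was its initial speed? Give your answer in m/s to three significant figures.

14.9 m/s

At the peak v_y = 0, so v_y0 = √(2gH) = √(2 × 18.3 × 3.17) = 10.77 m/s.
v_y0 = v₀ sin θ ⇒ v₀ = 10.77 / sin 46.2° = 14.92 m/s.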